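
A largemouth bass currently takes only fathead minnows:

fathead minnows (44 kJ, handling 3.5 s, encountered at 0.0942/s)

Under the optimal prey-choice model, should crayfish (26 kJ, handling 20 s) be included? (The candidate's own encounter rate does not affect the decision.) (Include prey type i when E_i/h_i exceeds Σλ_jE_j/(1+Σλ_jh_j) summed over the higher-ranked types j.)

No

Current rate: (0.0942×44)/(1 + 0.0942×3.5) = 3.117 kJ/s.
crayfish: E/h = 26/20 = 1.3 kJ/s.
Since 1.3 < R, time spent handling crayfish is better spent searching.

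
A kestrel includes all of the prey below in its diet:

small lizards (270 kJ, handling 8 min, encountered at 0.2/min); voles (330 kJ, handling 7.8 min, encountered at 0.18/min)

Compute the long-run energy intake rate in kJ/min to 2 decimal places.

28.32 kJ/min

Energy encountered per unit search time: 0.2×270 + 0.18×330 = 113.4 kJ/min.
Handling time per unit search time: 0.2×8 + 0.18×7.8 = 3.004.
Rate = 113.4/(1 + 3.004) = 28.32 kJ/min.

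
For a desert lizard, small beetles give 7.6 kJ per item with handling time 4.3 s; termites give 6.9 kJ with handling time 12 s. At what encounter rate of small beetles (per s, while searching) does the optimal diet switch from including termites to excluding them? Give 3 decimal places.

0.112 per s

The zero-one rule: include termites iff E₂/h₂ > λE₁/(1+λh₁). Equality gives the switch point.
λE₁h₂ = E₂ + λE₂h₁ ⇒ λ = E₂/(E₁h₂ − E₂h₁) = 6.9/(91.2 − 29.67) = 0.1121 per s.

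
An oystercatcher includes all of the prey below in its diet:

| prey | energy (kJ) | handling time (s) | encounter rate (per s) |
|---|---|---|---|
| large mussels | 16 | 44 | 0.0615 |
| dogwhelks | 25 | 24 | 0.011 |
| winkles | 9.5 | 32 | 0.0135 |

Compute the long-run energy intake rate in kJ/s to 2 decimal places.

0.32 kJ/s

R = (0.0615×16 + 0.011×25 + 0.0135×9.5) / (1 + 0.0615×44 + 0.011×24 + 0.0135×32) = 1.387/4.402 = 0.3151 kJ/s.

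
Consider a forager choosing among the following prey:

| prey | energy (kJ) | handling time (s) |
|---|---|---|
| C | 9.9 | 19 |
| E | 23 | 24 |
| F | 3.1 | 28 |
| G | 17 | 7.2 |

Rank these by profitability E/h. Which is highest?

G

In descending order of E/h:
G: 17/7.2 = 2.36 kJ/s
E: 23/24 = 0.958 kJ/s
C: 9.9/19 = 0.521 kJ/s
F: 3.1/28 = 0.111 kJ/s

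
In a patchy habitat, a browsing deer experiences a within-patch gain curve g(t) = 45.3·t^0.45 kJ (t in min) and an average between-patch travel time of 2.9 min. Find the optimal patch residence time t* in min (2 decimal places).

Optimal t* satisfies g'(t*) = g(t*)/(T + t*).
g'(t) = 0.45·45.3·t^-0.55. Setting 0.45·45.3·t^-0.55 = 45.3·t^0.45/(2.9+t) gives 0.45(2.9+t) = t, so 0.55·t = 0.45×2.9.
t* = 0.45×2.9/0.55 = 2.373 min.

2.37 min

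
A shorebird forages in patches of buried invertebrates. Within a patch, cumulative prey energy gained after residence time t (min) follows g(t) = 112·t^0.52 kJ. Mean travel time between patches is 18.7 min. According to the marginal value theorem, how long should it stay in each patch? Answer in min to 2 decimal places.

Optimal t* satisfies g'(t*) = g(t*)/(T + t*).
g'(t) = 0.52·112·t^-0.48. Setting 0.52·112·t^-0.48 = 112·t^0.52/(18.7+t) gives 0.52(18.7+t) = t, so 0.48·t = 0.52×18.7.
t* = 0.52×18.7/0.48 = 20.26 min.

20.26 min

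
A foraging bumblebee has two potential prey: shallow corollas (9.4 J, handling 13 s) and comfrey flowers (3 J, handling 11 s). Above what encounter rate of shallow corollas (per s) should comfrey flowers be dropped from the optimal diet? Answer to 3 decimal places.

Drop comfrey flowers once their profitability E₂/h₂ falls below the rate achievable on shallow corollas alone: E₂/h₂ = λE₁/(1 + λh₁).
Solve for λ: λE₁h₂ = E₂(1 + λh₁) → λ(E₁h₂ − E₂h₁) = E₂ → λ = E₂/(E₁h₂ − E₂h₁).
λ = 3/(9.4×11 − 3×13) = 3/64.4 = 0.04658 per s.

0.047 per s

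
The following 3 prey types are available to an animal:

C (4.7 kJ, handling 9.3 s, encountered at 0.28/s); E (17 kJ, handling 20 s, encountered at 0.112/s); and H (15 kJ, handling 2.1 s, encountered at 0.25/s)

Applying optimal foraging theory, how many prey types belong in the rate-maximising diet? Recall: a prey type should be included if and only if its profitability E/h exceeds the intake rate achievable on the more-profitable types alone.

1

Rank by E/h (kJ/s): H 7.14, E 0.85, C 0.505. Include each in turn until the next type's E/h falls below the running intake rate.
Rate on top 1: 2.459. E: 0.85 < 2.459 → exclude; stop.
Optimal diet: H — 1 of 3 types.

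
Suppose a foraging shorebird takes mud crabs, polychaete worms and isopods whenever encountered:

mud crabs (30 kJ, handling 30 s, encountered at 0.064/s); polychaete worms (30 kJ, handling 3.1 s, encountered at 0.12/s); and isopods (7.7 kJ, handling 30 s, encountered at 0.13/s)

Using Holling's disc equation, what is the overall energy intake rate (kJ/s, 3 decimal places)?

0.907 kJ/s

R = Σλ_iE_i / (1 + Σλ_ih_i)
Numerator: 0.064×30 + 0.12×30 + 0.13×7.7 = 6.521
Denominator: 1 + 0.064×30 + 0.12×3.1 + 0.13×30 = 7.192
R = 6.521/7.192 = 0.9067 kJ/s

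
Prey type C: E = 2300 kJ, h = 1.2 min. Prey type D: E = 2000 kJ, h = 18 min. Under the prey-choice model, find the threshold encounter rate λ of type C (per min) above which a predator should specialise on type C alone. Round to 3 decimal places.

Drop type D once their profitability E₂/h₂ falls below the rate achievable on type C alone: E₂/h₂ = λE₁/(1 + λh₁).
Solve for λ: λE₁h₂ = E₂(1 + λh₁) → λ(E₁h₂ − E₂h₁) = E₂ → λ = E₂/(E₁h₂ − E₂h₁).
λ = 2000/(2300×18 − 2000×1.2) = 2000/3.9e+04 = 0.05128 per min.

0.051 per min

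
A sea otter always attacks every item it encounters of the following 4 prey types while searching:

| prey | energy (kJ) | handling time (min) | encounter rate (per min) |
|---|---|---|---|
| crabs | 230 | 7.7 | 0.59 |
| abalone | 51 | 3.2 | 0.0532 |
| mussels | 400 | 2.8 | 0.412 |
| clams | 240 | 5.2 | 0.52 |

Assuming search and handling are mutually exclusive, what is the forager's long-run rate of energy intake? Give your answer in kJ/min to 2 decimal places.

R = Σλ_iE_i / (1 + Σλ_ih_i)
Numerator: 0.59×230 + 0.0532×51 + 0.412×400 + 0.52×240 = 428
Denominator: 1 + 0.59×7.7 + 0.0532×3.2 + 0.412×2.8 + 0.52×5.2 = 9.571
R = 428/9.571 = 44.72 kJ/min

44.72 kJ/min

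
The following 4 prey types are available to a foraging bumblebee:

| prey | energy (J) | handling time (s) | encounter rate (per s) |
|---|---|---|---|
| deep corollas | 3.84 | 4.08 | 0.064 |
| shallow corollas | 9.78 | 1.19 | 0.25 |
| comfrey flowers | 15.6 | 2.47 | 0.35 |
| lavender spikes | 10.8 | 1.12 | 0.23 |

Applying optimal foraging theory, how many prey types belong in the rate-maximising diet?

Profitabilities (E/h, J/s): lavender spikes 9.64, shallow corollas 8.22, comfrey flowers 6.32, deep corollas 0.941. Add prey in this order while the next type's profitability exceeds the intake rate on those already taken.
Rate on top 1: 1.975. shallow corollas: 8.22 > 1.975 → include.
Rate on top 2: 3.17. comfrey flowers: 6.32 > 3.17 → include.
Rate on top 3: 4.294. deep corollas: 0.941 < 4.294 → exclude; stop.
Optimal diet: lavender spikes, shallow corollas, comfrey flowers — 3 of 4 types.

3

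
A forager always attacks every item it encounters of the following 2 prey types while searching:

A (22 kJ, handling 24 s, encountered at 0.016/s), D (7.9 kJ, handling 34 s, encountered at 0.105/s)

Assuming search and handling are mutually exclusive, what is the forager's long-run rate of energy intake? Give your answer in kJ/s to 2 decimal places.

R = (0.016×22 + 0.105×7.9) / (1 + 0.016×24 + 0.105×34) = 1.181/4.954 = 0.2385 kJ/s.

0.24 kJ/s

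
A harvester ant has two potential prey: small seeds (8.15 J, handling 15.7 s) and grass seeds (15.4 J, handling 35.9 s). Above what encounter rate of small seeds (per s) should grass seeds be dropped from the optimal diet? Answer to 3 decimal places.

0.303 per s

At the threshold, the rate on small seeds alone equals the profitability of grass seeds: λ·8.15/(1 + λ·15.7) = 15.4/35.9 = 0.429.
Rearranging, λ(8.15 − 0.429×15.7) = 0.429, so λ = 0.429/1.415 = 0.3031 per s.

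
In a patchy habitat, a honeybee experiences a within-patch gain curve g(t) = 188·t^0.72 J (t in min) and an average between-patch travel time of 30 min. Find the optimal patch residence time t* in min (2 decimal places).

77.14 min

By the marginal value theorem, leave when the instantaneous gain rate g'(t) equals the habitat-wide average g(t)/(T + t).
g'(t) = 0.72·188·t^-0.28. Setting 0.72·188·t^-0.28 = 188·t^0.72/(30+t) gives 0.72(30+t) = t, so 0.28·t = 0.72×30.
t* = 0.72×30/0.28 = 77.14 min.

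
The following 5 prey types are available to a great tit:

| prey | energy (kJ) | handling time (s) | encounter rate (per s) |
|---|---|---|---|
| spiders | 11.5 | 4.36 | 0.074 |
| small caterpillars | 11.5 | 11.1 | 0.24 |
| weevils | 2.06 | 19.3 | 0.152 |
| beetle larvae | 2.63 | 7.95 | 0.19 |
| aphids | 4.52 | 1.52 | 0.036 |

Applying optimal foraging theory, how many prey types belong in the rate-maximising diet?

3

Rank by E/h (kJ/s): aphids 2.97, spiders 2.64, small caterpillars 1.04, beetle larvae 0.331, weevils 0.107. Include each in turn until the next type's E/h falls below the running intake rate.
Rate on top 1: 0.1543. spiders: 2.64 > 0.1543 → include.
Rate on top 2: 0.736. small caterpillars: 1.04 > 0.736 → include.
Rate on top 3: 0.9338. beetle larvae: 0.331 < 0.9338 → exclude; stop.
Optimal diet: aphids, spiders, small caterpillars — 3 of 5 types.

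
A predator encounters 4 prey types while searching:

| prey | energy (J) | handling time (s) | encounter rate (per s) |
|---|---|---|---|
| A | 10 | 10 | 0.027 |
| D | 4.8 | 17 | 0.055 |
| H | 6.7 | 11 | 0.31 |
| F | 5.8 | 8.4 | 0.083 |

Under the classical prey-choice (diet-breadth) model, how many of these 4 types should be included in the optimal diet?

Rank by E/h (J/s): A 1, F 0.69, H 0.609, D 0.282. Include each in turn until the next type's E/h falls below the running intake rate.
Rate on top 1: 0.2126. F: 0.69 > 0.2126 → include.
Rate on top 2: 0.382. H: 0.609 > 0.382 → include.
Rate on top 3: 0.526. D: 0.282 < 0.526 → exclude; stop.
Optimal diet: A, F, H — 3 of 4 types.

3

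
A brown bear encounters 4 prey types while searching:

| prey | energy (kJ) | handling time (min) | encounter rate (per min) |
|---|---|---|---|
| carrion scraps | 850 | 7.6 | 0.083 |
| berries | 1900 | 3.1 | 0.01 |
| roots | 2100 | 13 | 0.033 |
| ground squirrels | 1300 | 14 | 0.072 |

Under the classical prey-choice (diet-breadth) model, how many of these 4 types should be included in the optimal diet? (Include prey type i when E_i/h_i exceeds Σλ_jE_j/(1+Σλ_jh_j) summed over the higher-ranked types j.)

4

Profitabilities (E/h, kJ/min): berries 613, roots 162, carrion scraps 112, ground squirrels 92.9. Add prey in this order while the next type's profitability exceeds the intake rate on those already taken.
Rate on top 1: 18.43. roots: 162 > 18.43 → include.
Rate on top 2: 60.48. carrion scraps: 112 > 60.48 → include.
Rate on top 3: 75.98. ground squirrels: 92.9 > 75.98 → include.
Optimal diet: berries, roots, carrion scraps, ground squirrels — 4 of 4 types.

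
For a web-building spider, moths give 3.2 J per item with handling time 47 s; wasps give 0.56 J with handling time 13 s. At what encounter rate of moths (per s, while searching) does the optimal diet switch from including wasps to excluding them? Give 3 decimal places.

0.037 per s

At the threshold, the rate on moths alone equals the profitability of wasps: λ·3.2/(1 + λ·47) = 0.56/13 = 0.04308.
Rearranging, λ(3.2 − 0.04308×47) = 0.04308, so λ = 0.04308/1.175 = 0.03665 per s.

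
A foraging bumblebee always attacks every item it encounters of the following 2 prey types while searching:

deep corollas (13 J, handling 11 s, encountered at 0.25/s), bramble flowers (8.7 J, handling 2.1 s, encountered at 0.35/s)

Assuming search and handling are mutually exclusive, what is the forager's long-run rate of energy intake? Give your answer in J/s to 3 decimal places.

1.404 J/s

R = Σλ_iE_i / (1 + Σλ_ih_i)
Numerator: 0.25×13 + 0.35×8.7 = 6.295
Denominator: 1 + 0.25×11 + 0.35×2.1 = 4.485
R = 6.295/4.485 = 1.404 J/s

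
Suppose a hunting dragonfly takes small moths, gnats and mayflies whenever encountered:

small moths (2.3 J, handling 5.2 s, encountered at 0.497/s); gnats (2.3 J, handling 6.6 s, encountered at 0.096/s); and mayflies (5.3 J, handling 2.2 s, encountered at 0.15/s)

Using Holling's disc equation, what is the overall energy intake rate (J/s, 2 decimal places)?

R = (0.497×2.3 + 0.096×2.3 + 0.15×5.3) / (1 + 0.497×5.2 + 0.096×6.6 + 0.15×2.2) = 2.159/4.548 = 0.4747 J/s.

0.47 J/s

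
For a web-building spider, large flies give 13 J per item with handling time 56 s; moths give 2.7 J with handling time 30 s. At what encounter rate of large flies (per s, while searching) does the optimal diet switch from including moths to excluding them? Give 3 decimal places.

The zero-one rule: include moths iff E₂/h₂ > λE₁/(1+λh₁). Equality gives the switch point.
λE₁h₂ = E₂ + λE₂h₁ ⇒ λ = E₂/(E₁h₂ − E₂h₁) = 2.7/(390 − 151.2) = 0.01131 per s.

0.011 per s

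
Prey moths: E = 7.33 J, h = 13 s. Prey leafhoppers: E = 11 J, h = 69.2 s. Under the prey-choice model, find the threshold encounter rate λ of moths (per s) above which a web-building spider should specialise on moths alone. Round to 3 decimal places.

The zero-one rule: include leafhoppers iff E₂/h₂ > λE₁/(1+λh₁). Equality gives the switch point.
λE₁h₂ = E₂ + λE₂h₁ ⇒ λ = E₂/(E₁h₂ − E₂h₁) = 11/(507.2 − 143) = 0.0302 per s.

0.030 per s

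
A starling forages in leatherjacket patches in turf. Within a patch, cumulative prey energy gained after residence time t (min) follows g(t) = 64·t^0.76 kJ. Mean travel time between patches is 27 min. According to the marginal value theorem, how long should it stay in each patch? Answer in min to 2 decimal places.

85.50 min

Maximise g(t)/(T+t): set derivative to zero → g'(t)(T+t) = g(t).
g'(t) = 0.76·64·t^-0.24. Setting 0.76·64·t^-0.24 = 64·t^0.76/(27+t) gives 0.76(27+t) = t, so 0.24·t = 0.76×27.
t* = 0.76×27/0.24 = 85.5 min.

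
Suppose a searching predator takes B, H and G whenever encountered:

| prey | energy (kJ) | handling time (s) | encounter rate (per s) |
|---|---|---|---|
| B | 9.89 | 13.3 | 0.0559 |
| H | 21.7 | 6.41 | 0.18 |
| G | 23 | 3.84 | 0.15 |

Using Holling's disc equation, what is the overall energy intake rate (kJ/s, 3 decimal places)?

2.277 kJ/s

R = (0.0559×9.89 + 0.18×21.7 + 0.15×23) / (1 + 0.0559×13.3 + 0.18×6.41 + 0.15×3.84) = 7.909/3.473 = 2.277 kJ/s.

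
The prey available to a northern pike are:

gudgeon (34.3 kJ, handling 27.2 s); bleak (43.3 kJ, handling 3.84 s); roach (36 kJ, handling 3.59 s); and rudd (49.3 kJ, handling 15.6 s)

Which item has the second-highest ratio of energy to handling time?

roach

Profitability E/h (kJ/s): gudgeon = 34.3/27.2 = 1.26, bleak = 43.3/3.84 = 11.3, roach = 36/3.59 = 10, rudd = 49.3/15.6 = 3.16.
Ranked: bleak > roach > rudd > gudgeon.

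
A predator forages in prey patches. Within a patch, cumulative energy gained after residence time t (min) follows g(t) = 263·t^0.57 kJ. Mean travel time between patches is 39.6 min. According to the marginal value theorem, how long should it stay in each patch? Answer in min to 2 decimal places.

Maximise g(t)/(T+t): set derivative to zero → g'(t)(T+t) = g(t).
g'(t) = 0.57·263·t^-0.43. Setting 0.57·263·t^-0.43 = 263·t^0.57/(39.6+t) gives 0.57(39.6+t) = t, so 0.43·t = 0.57×39.6.
t* = 0.57×39.6/0.43 = 52.49 min.

52.49 min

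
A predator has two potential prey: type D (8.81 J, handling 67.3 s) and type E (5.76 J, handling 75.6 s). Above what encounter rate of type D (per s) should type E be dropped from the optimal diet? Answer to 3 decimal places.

The zero-one rule: include type E iff E₂/h₂ > λE₁/(1+λh₁). Equality gives the switch point.
λE₁h₂ = E₂ + λE₂h₁ ⇒ λ = E₂/(E₁h₂ − E₂h₁) = 5.76/(666 − 387.6) = 0.02069 per s.

0.021 per s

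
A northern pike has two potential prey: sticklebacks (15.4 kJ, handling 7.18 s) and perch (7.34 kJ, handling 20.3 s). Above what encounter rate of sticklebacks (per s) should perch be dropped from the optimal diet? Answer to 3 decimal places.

0.028 per s

The zero-one rule: include perch iff E₂/h₂ > λE₁/(1+λh₁). Equality gives the switch point.
λE₁h₂ = E₂ + λE₂h₁ ⇒ λ = E₂/(E₁h₂ − E₂h₁) = 7.34/(312.6 − 52.7) = 0.02824 per s.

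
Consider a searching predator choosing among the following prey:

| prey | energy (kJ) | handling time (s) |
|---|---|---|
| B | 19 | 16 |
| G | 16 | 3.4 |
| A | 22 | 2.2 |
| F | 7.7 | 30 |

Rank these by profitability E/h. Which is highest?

A

In descending order of E/h:
A: 22/2.2 = 10 kJ/s
G: 16/3.4 = 4.71 kJ/s
B: 19/16 = 1.19 kJ/s
F: 7.7/30 = 0.257 kJ/s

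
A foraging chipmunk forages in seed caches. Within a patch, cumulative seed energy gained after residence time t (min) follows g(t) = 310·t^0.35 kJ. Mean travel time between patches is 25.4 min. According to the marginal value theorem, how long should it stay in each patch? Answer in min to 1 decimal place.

13.7 min

Optimal t* satisfies g'(t*) = g(t*)/(T + t*).
g'(t) = 0.35·310·t^-0.65. Setting 0.35·310·t^-0.65 = 310·t^0.35/(25.4+t) gives 0.35(25.4+t) = t, so 0.65·t = 0.35×25.4.
t* = 0.35×25.4/0.65 = 13.68 min.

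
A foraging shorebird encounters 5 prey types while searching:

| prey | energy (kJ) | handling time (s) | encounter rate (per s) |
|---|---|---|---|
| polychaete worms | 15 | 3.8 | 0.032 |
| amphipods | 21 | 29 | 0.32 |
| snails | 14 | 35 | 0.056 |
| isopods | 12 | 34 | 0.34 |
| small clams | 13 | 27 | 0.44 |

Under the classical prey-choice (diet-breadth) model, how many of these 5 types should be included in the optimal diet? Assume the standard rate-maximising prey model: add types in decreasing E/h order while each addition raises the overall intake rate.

Profitabilities (E/h, kJ/s): polychaete worms 3.95, amphipods 0.724, small clams 0.481, snails 0.4, isopods 0.353. Add prey in this order while the next type's profitability exceeds the intake rate on those already taken.
Rate on top 1: 0.428. amphipods: 0.724 > 0.428 → include.
Rate on top 2: 0.6922. small clams: 0.481 < 0.6922 → exclude; stop.
Optimal diet: polychaete worms, amphipods — 2 of 5 types.

2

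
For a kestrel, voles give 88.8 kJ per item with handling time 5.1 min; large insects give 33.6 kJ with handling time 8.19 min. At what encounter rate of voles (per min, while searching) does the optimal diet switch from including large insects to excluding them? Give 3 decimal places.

At the threshold, the rate on voles alone equals the profitability of large insects: λ·88.8/(1 + λ·5.1) = 33.6/8.19 = 4.103.
Rearranging, λ(88.8 − 4.103×5.1) = 4.103, so λ = 4.103/67.88 = 0.06044 per min.

0.060 per min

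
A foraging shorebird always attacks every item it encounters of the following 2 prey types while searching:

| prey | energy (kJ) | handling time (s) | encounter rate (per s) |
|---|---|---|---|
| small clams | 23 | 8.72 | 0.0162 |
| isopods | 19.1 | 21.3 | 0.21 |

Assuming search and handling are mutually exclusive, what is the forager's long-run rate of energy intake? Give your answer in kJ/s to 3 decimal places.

0.781 kJ/s

R = Σλ_iE_i / (1 + Σλ_ih_i)
Numerator: 0.0162×23 + 0.21×19.1 = 4.384
Denominator: 1 + 0.0162×8.72 + 0.21×21.3 = 5.614
R = 4.384/5.614 = 0.7808 kJ/s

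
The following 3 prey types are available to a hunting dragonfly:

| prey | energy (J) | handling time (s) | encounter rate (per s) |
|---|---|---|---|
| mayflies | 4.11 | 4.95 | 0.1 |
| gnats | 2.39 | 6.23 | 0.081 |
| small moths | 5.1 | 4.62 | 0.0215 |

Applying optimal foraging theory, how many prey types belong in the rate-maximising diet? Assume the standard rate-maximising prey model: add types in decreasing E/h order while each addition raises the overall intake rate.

3

E/h in descending order: small moths 1.1, mayflies 0.83, gnats 0.384 J/s. The optimal diet is the largest prefix of this list for which every included type satisfies E_i/h_i > R on the types above it.
Rate on top 1: 0.09974. mayflies: 0.83 > 0.09974 → include.
Rate on top 2: 0.3266. gnats: 0.384 > 0.3266 → include.
Optimal diet: small moths, mayflies, gnats — 3 of 3 types.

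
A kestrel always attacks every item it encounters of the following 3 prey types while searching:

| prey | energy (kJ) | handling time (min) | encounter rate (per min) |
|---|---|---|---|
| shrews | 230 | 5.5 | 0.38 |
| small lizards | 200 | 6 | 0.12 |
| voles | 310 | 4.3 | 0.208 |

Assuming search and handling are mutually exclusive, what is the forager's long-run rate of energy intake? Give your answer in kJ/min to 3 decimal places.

Energy encountered per unit search time: 0.38×230 + 0.12×200 + 0.208×310 = 175.9 kJ/min.
Handling time per unit search time: 0.38×5.5 + 0.12×6 + 0.208×4.3 = 3.704.
Rate = 175.9/(1 + 3.704) = 37.39 kJ/min.

37.386 kJ/min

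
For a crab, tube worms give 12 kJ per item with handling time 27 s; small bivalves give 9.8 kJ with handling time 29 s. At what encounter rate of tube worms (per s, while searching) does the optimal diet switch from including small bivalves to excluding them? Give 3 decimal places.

0.118 per s

Drop small bivalves once their profitability E₂/h₂ falls below the rate achievable on tube worms alone: E₂/h₂ = λE₁/(1 + λh₁).
Solve for λ: λE₁h₂ = E₂(1 + λh₁) → λ(E₁h₂ − E₂h₁) = E₂ → λ = E₂/(E₁h₂ − E₂h₁).
λ = 9.8/(12×29 − 9.8×27) = 9.8/83.4 = 0.1175 per s.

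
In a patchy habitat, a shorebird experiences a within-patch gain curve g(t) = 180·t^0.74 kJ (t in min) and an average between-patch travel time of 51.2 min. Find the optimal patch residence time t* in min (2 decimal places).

Optimal t* satisfies g'(t*) = g(t*)/(T + t*).
g'(t) = 0.74·180·t^-0.26. Setting 0.74·180·t^-0.26 = 180·t^0.74/(51.2+t) gives 0.74(51.2+t) = t, so 0.26·t = 0.74×51.2.
t* = 0.74×51.2/0.26 = 145.7 min.

145.72 min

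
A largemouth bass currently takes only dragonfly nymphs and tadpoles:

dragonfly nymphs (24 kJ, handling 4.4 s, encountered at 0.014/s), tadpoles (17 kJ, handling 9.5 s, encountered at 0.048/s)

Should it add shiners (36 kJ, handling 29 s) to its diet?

Yes

On dragonfly nymphs and tadpoles alone, R = ΣλE/(1+Σλh) = 1.152/1.518 = 0.7591 kJ/s.
Profitability of shiners: 36/29 = 1.241 kJ/s.
Since 1.241 > R, including shiners increases the long-run rate.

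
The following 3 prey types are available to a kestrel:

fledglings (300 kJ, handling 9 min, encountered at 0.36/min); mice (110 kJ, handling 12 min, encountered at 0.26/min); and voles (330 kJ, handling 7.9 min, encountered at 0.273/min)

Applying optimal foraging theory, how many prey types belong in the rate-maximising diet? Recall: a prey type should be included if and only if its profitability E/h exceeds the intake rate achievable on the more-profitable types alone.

Profitabilities (E/h, kJ/min): voles 41.8, fledglings 33.3, mice 9.17. Add prey in this order while the next type's profitability exceeds the intake rate on those already taken.
Rate on top 1: 28.54. fledglings: 33.3 > 28.54 → include.
Rate on top 2: 30.97. mice: 9.17 < 30.97 → exclude; stop.
Optimal diet: voles, fledglings — 2 of 3 types.

2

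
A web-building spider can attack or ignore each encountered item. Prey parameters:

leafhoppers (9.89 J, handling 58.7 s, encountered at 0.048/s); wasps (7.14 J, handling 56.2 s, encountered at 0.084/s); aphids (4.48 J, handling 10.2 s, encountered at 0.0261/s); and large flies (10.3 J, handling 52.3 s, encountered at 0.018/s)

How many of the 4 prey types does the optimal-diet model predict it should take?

3

E/h in descending order: aphids 0.439, large flies 0.197, leafhoppers 0.168, wasps 0.127 J/s. The optimal diet is the largest prefix of this list for which every included type satisfies E_i/h_i > R on the types above it.
Rate on top 1: 0.09234. large flies: 0.197 > 0.09234 → include.
Rate on top 2: 0.1369. leafhoppers: 0.168 > 0.1369 → include.
Rate on top 3: 0.1546. wasps: 0.127 < 0.1546 → exclude; stop.
Optimal diet: aphids, large flies, leafhoppers — 3 of 4 types.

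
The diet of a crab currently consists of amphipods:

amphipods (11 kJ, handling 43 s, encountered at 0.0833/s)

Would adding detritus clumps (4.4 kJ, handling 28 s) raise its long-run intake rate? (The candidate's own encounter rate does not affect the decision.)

Intake rate on the current diet: R = (0.0833×11) / (1 + 0.0833×43) = 0.9163/4.582 = 0.2 kJ/s.
Profitability of detritus clumps: 4.4/28 = 0.1571 kJ/s.
0.1571 < 0.2, so adding detritus clumps would lower the average — exclude it.

No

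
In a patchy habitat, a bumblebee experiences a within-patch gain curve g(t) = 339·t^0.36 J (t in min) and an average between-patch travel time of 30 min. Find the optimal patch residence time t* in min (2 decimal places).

Maximise g(t)/(T+t): set derivative to zero → g'(t)(T+t) = g(t).
g'(t) = 0.36·339·t^-0.64. Setting 0.36·339·t^-0.64 = 339·t^0.36/(30+t) gives 0.36(30+t) = t, so 0.64·t = 0.36×30.
t* = 0.36×30/0.64 = 16.87 min.

16.87 min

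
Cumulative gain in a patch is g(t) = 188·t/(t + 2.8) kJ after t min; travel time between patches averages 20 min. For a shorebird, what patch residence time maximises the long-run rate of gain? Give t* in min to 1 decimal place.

Maximise g(t)/(T+t): set derivative to zero → g'(t)(T+t) = g(t).
g'(t) = 188·2.8/(t + 2.8)². Setting 188·2.8/(t+2.8)² = 188t/[(t+2.8)(20+t)] gives 2.8(20+t) = t(t+2.8), so t² = 2.8×20 = 56.
t* = √56 = 7.483 min.

7.5 min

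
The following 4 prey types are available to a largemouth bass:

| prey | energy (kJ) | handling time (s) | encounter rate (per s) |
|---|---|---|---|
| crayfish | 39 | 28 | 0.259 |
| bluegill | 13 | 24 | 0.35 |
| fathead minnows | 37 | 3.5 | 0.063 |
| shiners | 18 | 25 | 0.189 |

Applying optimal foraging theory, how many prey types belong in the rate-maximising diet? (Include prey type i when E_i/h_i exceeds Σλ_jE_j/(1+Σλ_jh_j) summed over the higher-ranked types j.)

Profitabilities (E/h, kJ/s): fathead minnows 10.6, crayfish 1.39, shiners 0.72, bluegill 0.542. Add prey in this order while the next type's profitability exceeds the intake rate on those already taken.
Rate on top 1: 1.91. crayfish: 1.39 < 1.91 → exclude; stop.
Optimal diet: fathead minnows — 1 of 4 types.

1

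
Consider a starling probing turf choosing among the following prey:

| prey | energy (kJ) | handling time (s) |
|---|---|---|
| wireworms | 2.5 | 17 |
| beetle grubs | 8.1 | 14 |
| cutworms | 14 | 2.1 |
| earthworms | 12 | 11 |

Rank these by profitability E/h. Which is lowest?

In descending order of E/h:
cutworms: 14/2.1 = 6.67 kJ/s
earthworms: 12/11 = 1.09 kJ/s
beetle grubs: 8.1/14 = 0.579 kJ/s
wireworms: 2.5/17 = 0.147 kJ/s

wireworms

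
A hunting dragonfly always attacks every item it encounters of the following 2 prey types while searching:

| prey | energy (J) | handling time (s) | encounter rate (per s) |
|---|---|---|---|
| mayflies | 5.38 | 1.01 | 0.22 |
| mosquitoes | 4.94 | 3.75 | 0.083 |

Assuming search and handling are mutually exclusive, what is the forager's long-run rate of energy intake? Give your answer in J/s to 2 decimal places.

1.04 J/s

R = Σλ_iE_i / (1 + Σλ_ih_i)
Numerator: 0.22×5.38 + 0.083×4.94 = 1.594
Denominator: 1 + 0.22×1.01 + 0.083×3.75 = 1.533
R = 1.594/1.533 = 1.039 J/s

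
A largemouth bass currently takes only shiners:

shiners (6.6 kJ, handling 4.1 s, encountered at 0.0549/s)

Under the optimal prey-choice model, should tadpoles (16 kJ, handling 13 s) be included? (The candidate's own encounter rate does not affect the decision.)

On shiners alone, R = ΣλE/(1+Σλh) = 0.3623/1.225 = 0.2958 kJ/s.
Profitability of tadpoles: 16/13 = 1.231 kJ/s.
1.231 > 0.2958, so adding tadpoles raises the average — include it.

Yes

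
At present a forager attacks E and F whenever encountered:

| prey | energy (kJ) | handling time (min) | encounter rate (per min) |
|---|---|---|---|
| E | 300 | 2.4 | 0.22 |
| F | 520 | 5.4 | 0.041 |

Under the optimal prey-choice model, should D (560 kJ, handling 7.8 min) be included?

Yes

On E and F alone, R = ΣλE/(1+Σλh) = 87.32/1.749 = 49.91 kJ/min.
D: E/h = 560/7.8 = 71.79 kJ/min.
71.79 > 49.91, so adding D raises the average — include it.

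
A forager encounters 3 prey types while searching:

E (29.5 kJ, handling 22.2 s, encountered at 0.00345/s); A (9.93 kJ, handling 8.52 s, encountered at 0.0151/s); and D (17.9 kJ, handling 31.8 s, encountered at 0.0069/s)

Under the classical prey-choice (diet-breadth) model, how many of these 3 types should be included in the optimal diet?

Rank by E/h (kJ/s): E 1.33, A 1.17, D 0.563. Include each in turn until the next type's E/h falls below the running intake rate.
Rate on top 1: 0.09453. A: 1.17 > 0.09453 → include.
Rate on top 2: 0.2089. D: 0.563 > 0.2089 → include.
Optimal diet: E, A, D — 3 of 3 types.

3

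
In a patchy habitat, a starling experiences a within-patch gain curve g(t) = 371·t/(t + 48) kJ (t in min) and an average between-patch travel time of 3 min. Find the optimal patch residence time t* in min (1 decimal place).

By the marginal value theorem, leave when the instantaneous gain rate g'(t) equals the habitat-wide average g(t)/(T + t).
g'(t) = 371·48/(t + 48)². Setting 371·48/(t+48)² = 371t/[(t+48)(3+t)] gives 48(3+t) = t(t+48), so t² = 48×3 = 144.
t* = √144 = 12 min.

12.0 min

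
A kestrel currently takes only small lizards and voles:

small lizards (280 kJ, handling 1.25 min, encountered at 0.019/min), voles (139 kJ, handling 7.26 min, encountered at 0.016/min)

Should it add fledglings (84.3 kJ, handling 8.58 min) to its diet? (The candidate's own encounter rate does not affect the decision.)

Yes

Current rate: (0.019×280 + 0.016×139)/(1 + 0.019×1.25 + 0.016×7.26) = 6.618 kJ/min.
Profitability of fledglings: 84.3/8.58 = 9.825 kJ/min.
Since 9.825 > R, including fledglings increases the long-run rate.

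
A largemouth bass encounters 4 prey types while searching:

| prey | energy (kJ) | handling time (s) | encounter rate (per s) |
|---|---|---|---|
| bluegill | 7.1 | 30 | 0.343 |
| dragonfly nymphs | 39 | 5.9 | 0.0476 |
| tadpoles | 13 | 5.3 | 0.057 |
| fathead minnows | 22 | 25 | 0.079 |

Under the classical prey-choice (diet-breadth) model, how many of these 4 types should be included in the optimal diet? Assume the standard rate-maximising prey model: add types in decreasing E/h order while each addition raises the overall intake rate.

Profitabilities (E/h, kJ/s): dragonfly nymphs 6.61, tadpoles 2.45, fathead minnows 0.88, bluegill 0.237. Add prey in this order while the next type's profitability exceeds the intake rate on those already taken.
Rate on top 1: 1.449. tadpoles: 2.45 > 1.449 → include.
Rate on top 2: 1.641. fathead minnows: 0.88 < 1.641 → exclude; stop.
Optimal diet: dragonfly nymphs, tadpoles — 2 of 4 types.

2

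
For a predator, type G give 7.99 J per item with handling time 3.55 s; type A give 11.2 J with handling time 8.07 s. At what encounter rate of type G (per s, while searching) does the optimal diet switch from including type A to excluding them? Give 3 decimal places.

0.453 per s

The zero-one rule: include type A iff E₂/h₂ > λE₁/(1+λh₁). Equality gives the switch point.
λE₁h₂ = E₂ + λE₂h₁ ⇒ λ = E₂/(E₁h₂ − E₂h₁) = 11.2/(64.48 − 39.76) = 0.4531 per s.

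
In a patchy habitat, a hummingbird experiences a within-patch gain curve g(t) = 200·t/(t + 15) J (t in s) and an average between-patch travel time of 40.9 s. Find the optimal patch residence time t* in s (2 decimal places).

By the marginal value theorem, leave when the instantaneous gain rate g'(t) equals the habitat-wide average g(t)/(T + t).
g'(t) = 200·15/(t + 15)². Setting 200·15/(t+15)² = 200t/[(t+15)(40.9+t)] gives 15(40.9+t) = t(t+15), so t² = 15×40.9 = 613.5.
t* = √613.5 = 24.77 s.

24.77 s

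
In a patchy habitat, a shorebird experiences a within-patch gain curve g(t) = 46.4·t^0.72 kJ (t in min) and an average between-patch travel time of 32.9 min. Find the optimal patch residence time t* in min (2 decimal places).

Maximise g(t)/(T+t): set derivative to zero → g'(t)(T+t) = g(t).
g'(t) = 0.72·46.4·t^-0.28. Setting 0.72·46.4·t^-0.28 = 46.4·t^0.72/(32.9+t) gives 0.72(32.9+t) = t, so 0.28·t = 0.72×32.9.
t* = 0.72×32.9/0.28 = 84.6 min.

84.60 min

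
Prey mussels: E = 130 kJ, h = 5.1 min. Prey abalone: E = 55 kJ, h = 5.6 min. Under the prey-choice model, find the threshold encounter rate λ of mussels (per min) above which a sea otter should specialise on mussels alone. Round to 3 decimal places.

At the threshold, the rate on mussels alone equals the profitability of abalone: λ·130/(1 + λ·5.1) = 55/5.6 = 9.821.
Rearranging, λ(130 − 9.821×5.1) = 9.821, so λ = 9.821/79.91 = 0.1229 per min.

0.123 per min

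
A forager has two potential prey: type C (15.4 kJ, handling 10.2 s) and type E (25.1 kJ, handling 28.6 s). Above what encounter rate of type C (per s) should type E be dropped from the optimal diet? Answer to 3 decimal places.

0.136 per s

The zero-one rule: include type E iff E₂/h₂ > λE₁/(1+λh₁). Equality gives the switch point.
λE₁h₂ = E₂ + λE₂h₁ ⇒ λ = E₂/(E₁h₂ − E₂h₁) = 25.1/(440.4 − 256) = 0.1361 per s.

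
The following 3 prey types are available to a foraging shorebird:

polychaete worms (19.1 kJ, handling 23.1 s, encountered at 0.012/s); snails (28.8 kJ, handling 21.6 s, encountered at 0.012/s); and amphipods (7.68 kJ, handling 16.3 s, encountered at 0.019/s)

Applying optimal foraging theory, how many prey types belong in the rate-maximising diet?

3

Profitabilities (E/h, kJ/s): snails 1.33, polychaete worms 0.827, amphipods 0.471. Add prey in this order while the next type's profitability exceeds the intake rate on those already taken.
Rate on top 1: 0.2745. polychaete worms: 0.827 > 0.2745 → include.
Rate on top 2: 0.3741. amphipods: 0.471 > 0.3741 → include.
Optimal diet: snails, polychaete worms, amphipods — 3 of 3 types.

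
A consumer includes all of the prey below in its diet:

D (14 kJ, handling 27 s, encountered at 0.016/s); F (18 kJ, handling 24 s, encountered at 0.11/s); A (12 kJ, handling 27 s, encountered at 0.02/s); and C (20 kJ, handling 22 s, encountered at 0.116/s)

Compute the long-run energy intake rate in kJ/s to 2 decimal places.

0.66 kJ/s

R = (0.016×14 + 0.11×18 + 0.02×12 + 0.116×20) / (1 + 0.016×27 + 0.11×24 + 0.02×27 + 0.116×22) = 4.764/7.164 = 0.665 kJ/s.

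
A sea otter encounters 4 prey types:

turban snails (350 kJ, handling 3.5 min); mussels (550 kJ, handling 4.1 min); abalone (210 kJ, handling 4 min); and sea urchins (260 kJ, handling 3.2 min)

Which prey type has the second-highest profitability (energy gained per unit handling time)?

In descending order of E/h:
mussels: 550/4.1 = 134 kJ/min
turban snails: 350/3.5 = 100 kJ/min
sea urchins: 260/3.2 = 81.2 kJ/min
abalone: 210/4 = 52.5 kJ/min

turban snails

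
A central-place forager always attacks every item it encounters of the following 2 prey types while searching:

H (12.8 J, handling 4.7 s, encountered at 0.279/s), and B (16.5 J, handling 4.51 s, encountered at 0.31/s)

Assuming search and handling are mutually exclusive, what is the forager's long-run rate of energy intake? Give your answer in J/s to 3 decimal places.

R = (0.279×12.8 + 0.31×16.5) / (1 + 0.279×4.7 + 0.31×4.51) = 8.686/3.709 = 2.342 J/s.

2.342 J/s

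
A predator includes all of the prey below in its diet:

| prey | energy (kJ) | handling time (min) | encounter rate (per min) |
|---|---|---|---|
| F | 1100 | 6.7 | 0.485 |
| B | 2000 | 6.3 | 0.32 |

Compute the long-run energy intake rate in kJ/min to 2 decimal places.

187.30 kJ/min

R = (0.485×1100 + 0.32×2000) / (1 + 0.485×6.7 + 0.32×6.3) = 1174/6.265 = 187.3 kJ/min.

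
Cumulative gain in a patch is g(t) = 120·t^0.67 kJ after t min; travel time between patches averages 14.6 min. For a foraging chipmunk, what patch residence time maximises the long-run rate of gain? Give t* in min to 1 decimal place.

29.6 min

Optimal t* satisfies g'(t*) = g(t*)/(T + t*).
g'(t) = 0.67·120·t^-0.33. Setting 0.67·120·t^-0.33 = 120·t^0.67/(14.6+t) gives 0.67(14.6+t) = t, so 0.33·t = 0.67×14.6.
t* = 0.67×14.6/0.33 = 29.64 min.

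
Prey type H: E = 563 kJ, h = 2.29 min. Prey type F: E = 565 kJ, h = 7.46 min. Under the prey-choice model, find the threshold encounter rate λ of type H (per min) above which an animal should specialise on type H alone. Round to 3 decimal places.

0.194 per min

The zero-one rule: include type F iff E₂/h₂ > λE₁/(1+λh₁). Equality gives the switch point.
λE₁h₂ = E₂ + λE₂h₁ ⇒ λ = E₂/(E₁h₂ − E₂h₁) = 565/(4200 − 1294) = 0.1944 per min.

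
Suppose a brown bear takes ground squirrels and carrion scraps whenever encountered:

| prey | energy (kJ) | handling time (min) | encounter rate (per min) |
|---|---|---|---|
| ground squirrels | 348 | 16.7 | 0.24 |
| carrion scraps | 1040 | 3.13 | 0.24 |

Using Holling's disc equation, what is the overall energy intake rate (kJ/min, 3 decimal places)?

57.841 kJ/min

R = Σλ_iE_i / (1 + Σλ_ih_i)
Numerator: 0.24×348 + 0.24×1040 = 333.1
Denominator: 1 + 0.24×16.7 + 0.24×3.13 = 5.759
R = 333.1/5.759 = 57.84 kJ/min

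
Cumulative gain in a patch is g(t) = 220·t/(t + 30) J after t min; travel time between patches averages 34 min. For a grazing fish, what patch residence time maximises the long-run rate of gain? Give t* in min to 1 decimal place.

31.9 min

By the marginal value theorem, leave when the instantaneous gain rate g'(t) equals the habitat-wide average g(t)/(T + t).
g'(t) = 220·30/(t + 30)². Setting 220·30/(t+30)² = 220t/[(t+30)(34+t)] gives 30(34+t) = t(t+30), so t² = 30×34 = 1020.
t* = √1020 = 31.94 min.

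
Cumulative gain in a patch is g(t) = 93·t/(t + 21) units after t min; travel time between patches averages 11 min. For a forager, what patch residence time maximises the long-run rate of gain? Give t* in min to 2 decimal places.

Optimal t* satisfies g'(t*) = g(t*)/(T + t*).
g'(t) = 93·21/(t + 21)². Setting 93·21/(t+21)² = 93t/[(t+21)(11+t)] gives 21(11+t) = t(t+21), so t² = 21×11 = 231.
t* = √231 = 15.2 min.

15.20 min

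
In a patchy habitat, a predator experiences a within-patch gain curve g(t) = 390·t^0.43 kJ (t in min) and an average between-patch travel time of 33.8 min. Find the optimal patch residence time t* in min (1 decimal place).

Maximise g(t)/(T+t): set derivative to zero → g'(t)(T+t) = g(t).
g'(t) = 0.43·390·t^-0.57. Setting 0.43·390·t^-0.57 = 390·t^0.43/(33.8+t) gives 0.43(33.8+t) = t, so 0.57·t = 0.43×33.8.
t* = 0.43×33.8/0.57 = 25.5 min.

25.5 min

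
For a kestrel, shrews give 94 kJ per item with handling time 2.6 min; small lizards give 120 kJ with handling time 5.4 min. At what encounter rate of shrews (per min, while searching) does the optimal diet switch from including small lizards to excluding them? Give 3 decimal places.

Drop small lizards once their profitability E₂/h₂ falls below the rate achievable on shrews alone: E₂/h₂ = λE₁/(1 + λh₁).
Solve for λ: λE₁h₂ = E₂(1 + λh₁) → λ(E₁h₂ − E₂h₁) = E₂ → λ = E₂/(E₁h₂ − E₂h₁).
λ = 120/(94×5.4 − 120×2.6) = 120/195.6 = 0.6135 per min.

0.613 per min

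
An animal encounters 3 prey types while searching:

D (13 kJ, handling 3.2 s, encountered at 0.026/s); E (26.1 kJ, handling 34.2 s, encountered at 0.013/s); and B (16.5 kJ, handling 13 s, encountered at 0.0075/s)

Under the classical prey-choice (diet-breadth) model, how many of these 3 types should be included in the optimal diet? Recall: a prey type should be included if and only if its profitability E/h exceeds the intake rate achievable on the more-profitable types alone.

3

Profitabilities (E/h, kJ/s): D 4.06, B 1.27, E 0.763. Add prey in this order while the next type's profitability exceeds the intake rate on those already taken.
Rate on top 1: 0.312. B: 1.27 > 0.312 → include.
Rate on top 2: 0.3911. E: 0.763 > 0.3911 → include.
Optimal diet: D, B, E — 3 of 3 types.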